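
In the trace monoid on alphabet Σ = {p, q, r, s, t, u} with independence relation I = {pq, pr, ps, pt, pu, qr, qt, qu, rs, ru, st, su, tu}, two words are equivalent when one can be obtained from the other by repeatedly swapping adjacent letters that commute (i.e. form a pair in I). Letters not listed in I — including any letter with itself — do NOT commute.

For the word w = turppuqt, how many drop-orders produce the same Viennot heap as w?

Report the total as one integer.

1680

drop 0:t onto floor
drop 1:u onto floor
drop 2:r onto {0:t}
drop 3:p onto floor
drop 4:p onto {3:p}
drop 5:u onto {1:u}
drop 6:q onto floor
drop 7:t onto {2:r}
ground layer = {0:t, 1:u, 3:p, 6:q}
drop-orders for the pieces not yet dropped (sum over which currently-grounded one goes next):
  1 to go: {4} 1  {5} 1  {6} 1  {7} 1
  2 to go: {1,5} 1  {2,7} 1  {3,4} 1  {4,5} 2  {4,6} 2  {4,7} 2  {5,6} 2  {5,7} 2  {6,7} 2
  3 to go: {0,2,7} 1  {1,4,5} 3  {1,5,6} 3  {1,5,7} 3  {2,4,7} 3  {2,5,7} 3  {2,6,7} 3  {3,4,5} 3  {3,4,6} 3  {3,4,7} 3  {4,5,6} 6  {4,5,7} 6  {4,6,7} 6  {5,6,7} 6
  4 to go: {0,2,4,7} 4  {0,2,5,7} 4  {0,2,6,7} 4  {1,2,5,7} 6  {1,3,4,5} 6  {1,4,5,6} 12  {1,4,5,7} 12  {1,5,6,7} 12  {2,3,4,7} 6  {2,4,5,7} 12  {2,4,6,7} 12  {2,5,6,7} 12  {3,4,5,6} 12  {3,4,5,7} 12  {3,4,6,7} 12  {4,5,6,7} 24
  5 to go: {0,1,2,5,7} 10  {0,2,3,4,7} 10  {0,2,4,5,7} 20  {0,2,4,6,7} 20  {0,2,5,6,7} 20  {1,2,4,5,7} 30  {1,2,5,6,7} 30  {1,3,4,5,6} 30  {1,3,4,5,7} 30  {1,4,5,6,7} 60  {2,3,4,5,7} 30  {2,3,4,6,7} 30  {2,4,5,6,7} 60  {3,4,5,6,7} 60
  6 to go: {0,1,2,4,5,7} 60  {0,1,2,5,6,7} 60  {0,2,3,4,5,7} 60  {0,2,3,4,6,7} 60  {0,2,4,5,6,7} 120  {1,2,3,4,5,7} 90  {1,2,4,5,6,7} 180  {1,3,4,5,6,7} 180  {2,3,4,5,6,7} 180
  if 0:t drops first: 630 orders
  if 1:u drops first: 420 orders
  if 3:p drops first: 420 orders
  if 6:q drops first: 210 orders
heap linearizations: 1680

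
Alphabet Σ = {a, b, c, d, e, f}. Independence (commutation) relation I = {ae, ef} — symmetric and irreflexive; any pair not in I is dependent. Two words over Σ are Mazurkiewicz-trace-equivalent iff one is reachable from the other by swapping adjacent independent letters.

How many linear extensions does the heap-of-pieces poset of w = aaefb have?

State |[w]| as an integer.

4

drop 0:a onto floor
drop 1:a onto {0:a}
drop 2:e onto floor
drop 3:f onto {1:a}
drop 4:b onto {2:e, 3:f}
ground layer = {0:a, 2:e}
drop-orders for the pieces not yet dropped (sum over which currently-grounded one goes next):
  1 to go: {4} 1
  2 to go: {2,4} 1  {3,4} 1
  3 to go: {1,3,4} 1  {2,3,4} 2
  if 0:a drops first: 3 orders
  if 2:e drops first: 1 orders
heap linearizations: 4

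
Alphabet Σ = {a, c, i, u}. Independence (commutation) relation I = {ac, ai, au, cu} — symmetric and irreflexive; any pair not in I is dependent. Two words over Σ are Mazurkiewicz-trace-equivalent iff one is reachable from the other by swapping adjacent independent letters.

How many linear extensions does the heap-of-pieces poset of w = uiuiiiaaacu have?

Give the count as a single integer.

0(u) covers ∅
1(i) covers 0:u
2(u) covers 1:i
3(i) covers 2:u
4(i) covers 3:i
5(i) covers 4:i
6(a) covers ∅
7(a) covers 6:a
8(a) covers 7:a
9(c) covers 5:i
10(u) covers 5:i
floor of heap: 0:u, 6:a
completions by unplaced set U, small U first (add the entries for U minus each lowest piece of U):
  |U|=1: {8}:1  {9}:1  {10}:1
  |U|=2: {7,8}:1  {8,9}:2  {8,10}:2  {9,10}:2
  |U|=3: {5,9,10}:2  {6,7,8}:1  {7,8,9}:3  {7,8,10}:3  {8,9,10}:6
  |U|=4: {4,5,9,10}:2  {5,8,9,10}:8  {6,7,8,9}:4  {6,7,8,10}:4  {7,8,9,10}:12
  |U|=5: {3,4,5,9,10}:2  {4,5,8,9,10}:10  {5,7,8,9,10}:20  {6,7,8,9,10}:20
  |U|=6: {2,3,4,5,9,10}:2  {3,4,5,8,9,10}:12  {4,5,7,8,9,10}:30  {5,6,7,8,9,10}:40
  |U|=7: {1,2,3,4,5,9,10}:2  {2,3,4,5,8,9,10}:14  {3,4,5,7,8,9,10}:42  {4,5,6,7,8,9,10}:70
  |U|=8: {0,1,2,3,4,5,9,10}:2  {1,2,3,4,5,8,9,10}:16  {2,3,4,5,7,8,9,10}:56  {3,4,5,6,7,8,9,10}:112
  |U|=9: {0,1,2,3,4,5,8,9,10}:18  {1,2,3,4,5,7,8,9,10}:72  {2,3,4,5,6,7,8,9,10}:168
  start at 0(u): 240
  start at 6(a): 90
sum over floor = 330

330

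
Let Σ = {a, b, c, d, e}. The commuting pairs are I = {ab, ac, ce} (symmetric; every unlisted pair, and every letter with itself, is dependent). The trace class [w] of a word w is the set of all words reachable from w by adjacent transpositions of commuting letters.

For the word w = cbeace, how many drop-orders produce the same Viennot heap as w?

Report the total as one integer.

4

piece 0:c — minimal
piece 1:b rests on {0:c}
piece 2:e rests on {1:b}
piece 3:a rests on {2:e}
piece 4:c rests on {1:b}
piece 5:e rests on {3:a}
minimal pieces: {0:c}
ways to finish when only these pieces remain (= sum over removing one remaining piece with nothing left below it):
  1 left: {4}→1  {5}→1
  2 left: {3,5}→1  {4,5}→2
  3 left: {2,3,5}→1  {3,4,5}→3
  4 left: {2,3,4,5}→4
  placing 0:c first → 4 extensions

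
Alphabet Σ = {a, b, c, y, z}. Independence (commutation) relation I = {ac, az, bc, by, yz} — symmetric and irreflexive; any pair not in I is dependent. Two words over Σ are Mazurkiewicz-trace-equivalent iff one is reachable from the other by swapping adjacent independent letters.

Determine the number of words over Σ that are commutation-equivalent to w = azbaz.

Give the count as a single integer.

piece 0:a — minimal
piece 1:z — minimal
piece 2:b rests on {0:a, 1:z}
piece 3:a rests on {2:b}
piece 4:z rests on {2:b}
minimal pieces: {0:a, 1:z}
ways to finish when only these pieces remain (= sum over removing one remaining piece with nothing left below it):
  1 left: {3}→1  {4}→1
  2 left: {3,4}→2
  3 left: {2,3,4}→2
  placing 0:a first → 2 extensions
  placing 1:z first → 2 extensions
total linear extensions = 4

4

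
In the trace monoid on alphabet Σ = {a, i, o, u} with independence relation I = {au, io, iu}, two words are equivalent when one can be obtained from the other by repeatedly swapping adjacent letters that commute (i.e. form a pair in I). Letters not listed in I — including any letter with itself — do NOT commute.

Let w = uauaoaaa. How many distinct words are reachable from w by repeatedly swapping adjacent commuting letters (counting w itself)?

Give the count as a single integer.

6

#0=u has no predecessor
#1=a has no predecessor
#2=u depends on [0:u]
#3=a depends on [1:a]
#4=o depends on [2:u, 3:a]
#5=a depends on [4:o]
#6=a depends on [5:a]
#7=a depends on [6:a]
sources: [0:u, 1:a]
N(rest) = Σ N(rest − s) over sources s of rest; N(one piece) = 1:
  size 1 → [7]=1
  size 2 → [6,7]=1
  size 3 → [5,6,7]=1
  size 4 → [4,5,6,7]=1
  size 5 → [2,4,5,6,7]=1  [3,4,5,6,7]=1
  size 6 → [0,2,4,5,6,7]=1  [1,3,4,5,6,7]=1  [2,3,4,5,6,7]=2
  first=0(u) contributes 3
  first=1(a) contributes 3
|[w]| = 6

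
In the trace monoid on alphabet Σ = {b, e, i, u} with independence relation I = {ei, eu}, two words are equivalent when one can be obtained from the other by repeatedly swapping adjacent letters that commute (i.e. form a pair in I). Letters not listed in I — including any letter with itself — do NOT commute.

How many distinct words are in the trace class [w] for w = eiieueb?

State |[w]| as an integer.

20

piece 0:e — minimal
piece 1:i — minimal
piece 2:i rests on {1:i}
piece 3:e rests on {0:e}
piece 4:u rests on {2:i}
piece 5:e rests on {3:e}
piece 6:b rests on {4:u, 5:e}
minimal pieces: {0:e, 1:i}
ways to finish when only these pieces remain (= sum over removing one remaining piece with nothing left below it):
  1 left: {6}→1
  2 left: {4,6}→1  {5,6}→1
  3 left: {2,4,6}→1  {3,5,6}→1  {4,5,6}→2
  4 left: {0,3,5,6}→1  {1,2,4,6}→1  {2,4,5,6}→3  {3,4,5,6}→3
  5 left: {0,3,4,5,6}→4  {1,2,4,5,6}→4  {2,3,4,5,6}→6
  placing 0:e first → 10 extensions
  placing 1:i first → 10 extensions
total linear extensions = 20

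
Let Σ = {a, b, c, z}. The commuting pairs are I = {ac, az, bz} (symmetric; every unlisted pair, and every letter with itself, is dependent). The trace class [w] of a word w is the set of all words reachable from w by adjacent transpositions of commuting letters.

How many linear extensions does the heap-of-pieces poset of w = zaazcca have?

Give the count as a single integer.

35

#0=z has no predecessor
#1=a has no predecessor
#2=a depends on [1:a]
#3=z depends on [0:z]
#4=c depends on [3:z]
#5=c depends on [4:c]
#6=a depends on [2:a]
sources: [0:z, 1:a]
N(rest) = Σ N(rest − s) over sources s of rest; N(one piece) = 1:
  size 1 → [5]=1  [6]=1
  size 2 → [2,6]=1  [4,5]=1  [5,6]=2
  size 3 → [1,2,6]=1  [2,5,6]=3  [3,4,5]=1  [4,5,6]=3
  size 4 → [0,3,4,5]=1  [1,2,5,6]=4  [2,4,5,6]=6  [3,4,5,6]=4
  size 5 → [0,3,4,5,6]=5  [1,2,4,5,6]=10  [2,3,4,5,6]=10
  first=0(z) contributes 20
  first=1(a) contributes 15
|[w]| = 35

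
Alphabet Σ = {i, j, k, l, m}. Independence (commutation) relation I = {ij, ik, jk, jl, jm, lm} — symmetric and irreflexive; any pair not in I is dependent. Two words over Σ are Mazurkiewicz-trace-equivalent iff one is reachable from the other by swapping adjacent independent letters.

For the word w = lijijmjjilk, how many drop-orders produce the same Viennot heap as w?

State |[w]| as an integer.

0(l) covers ∅
1(i) covers 0:l
2(j) covers ∅
3(i) covers 1:i
4(j) covers 2:j
5(m) covers 3:i
6(j) covers 4:j
7(j) covers 6:j
8(i) covers 5:m
9(l) covers 8:i
10(k) covers 9:l
floor of heap: 0:l, 2:j
completions by unplaced set U, small U first (add the entries for U minus each lowest piece of U):
  |U|=1: {7}:1  {10}:1
  |U|=2: {6,7}:1  {7,10}:2  {9,10}:1
  |U|=3: {4,6,7}:1  {6,7,10}:3  {7,9,10}:3  {8,9,10}:1
  |U|=4: {2,4,6,7}:1  {4,6,7,10}:4  {5,8,9,10}:1  {6,7,9,10}:6  {7,8,9,10}:4
  |U|=5: {2,4,6,7,10}:5  {3,5,8,9,10}:1  {4,6,7,9,10}:10  {5,7,8,9,10}:5  {6,7,8,9,10}:10
  |U|=6: {1,3,5,8,9,10}:1  {2,4,6,7,9,10}:15  {3,5,7,8,9,10}:6  {4,6,7,8,9,10}:20  {5,6,7,8,9,10}:15
  |U|=7: {0,1,3,5,8,9,10}:1  {1,3,5,7,8,9,10}:7  {2,4,6,7,8,9,10}:35  {3,5,6,7,8,9,10}:21  {4,5,6,7,8,9,10}:35
  |U|=8: {0,1,3,5,7,8,9,10}:8  {1,3,5,6,7,8,9,10}:28  {2,4,5,6,7,8,9,10}:70  {3,4,5,6,7,8,9,10}:56
  |U|=9: {0,1,3,5,6,7,8,9,10}:36  {1,3,4,5,6,7,8,9,10}:84  {2,3,4,5,6,7,8,9,10}:126
  start at 0(l): 210
  start at 2(j): 120
sum over floor = 330

330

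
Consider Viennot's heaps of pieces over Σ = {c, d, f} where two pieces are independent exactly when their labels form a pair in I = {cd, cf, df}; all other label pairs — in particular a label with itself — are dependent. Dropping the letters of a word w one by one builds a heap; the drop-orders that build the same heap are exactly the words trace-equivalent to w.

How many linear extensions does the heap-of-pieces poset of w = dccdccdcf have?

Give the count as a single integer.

0(d) covers ∅
1(c) covers ∅
2(c) covers 1:c
3(d) covers 0:d
4(c) covers 2:c
5(c) covers 4:c
6(d) covers 3:d
7(c) covers 5:c
8(f) covers ∅
floor of heap: 0:d, 1:c, 8:f
completions by unplaced set U, small U first (add the entries for U minus each lowest piece of U):
  |U|=1: {6}:1  {7}:1  {8}:1
  |U|=2: {3,6}:1  {5,7}:1  {6,7}:2  {6,8}:2  {7,8}:2
  |U|=3: {0,3,6}:1  {3,6,7}:3  {3,6,8}:3  {4,5,7}:1  {5,6,7}:3  {5,7,8}:3  {6,7,8}:6
  |U|=4: {0,3,6,7}:4  {0,3,6,8}:4  {2,4,5,7}:1  {3,5,6,7}:6  {3,6,7,8}:12  {4,5,6,7}:4  {4,5,7,8}:4  {5,6,7,8}:12
  |U|=5: {0,3,5,6,7}:10  {0,3,6,7,8}:20  {1,2,4,5,7}:1  {2,4,5,6,7}:5  {2,4,5,7,8}:5  {3,4,5,6,7}:10  {3,5,6,7,8}:30  {4,5,6,7,8}:20
  |U|=6: {0,3,4,5,6,7}:20  {0,3,5,6,7,8}:60  {1,2,4,5,6,7}:6  {1,2,4,5,7,8}:6  {2,3,4,5,6,7}:15  {2,4,5,6,7,8}:30  {3,4,5,6,7,8}:60
  |U|=7: {0,2,3,4,5,6,7}:35  {0,3,4,5,6,7,8}:140  {1,2,3,4,5,6,7}:21  {1,2,4,5,6,7,8}:42  {2,3,4,5,6,7,8}:105
  start at 0(d): 168
  start at 1(c): 280
  start at 8(f): 56
sum over floor = 504

504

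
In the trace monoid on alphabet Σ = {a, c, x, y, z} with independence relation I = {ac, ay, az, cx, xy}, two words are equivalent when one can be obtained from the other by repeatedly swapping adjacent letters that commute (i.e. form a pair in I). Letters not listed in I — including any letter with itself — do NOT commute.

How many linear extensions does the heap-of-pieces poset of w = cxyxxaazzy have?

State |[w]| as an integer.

#0=c has no predecessor
#1=x has no predecessor
#2=y depends on [0:c]
#3=x depends on [1:x]
#4=x depends on [3:x]
#5=a depends on [4:x]
#6=a depends on [5:a]
#7=z depends on [2:y, 4:x]
#8=z depends on [7:z]
#9=y depends on [8:z]
sources: [0:c, 1:x]
N(rest) = Σ N(rest − s) over sources s of rest; N(one piece) = 1:
  size 1 → [6]=1  [9]=1
  size 2 → [5,6]=1  [6,9]=2  [8,9]=1
  size 3 → [5,6,9]=3  [6,8,9]=3  [7,8,9]=1
  size 4 → [2,7,8,9]=1  [5,6,8,9]=6  [6,7,8,9]=4
  size 5 → [0,2,7,8,9]=1  [2,6,7,8,9]=5  [5,6,7,8,9]=10
  size 6 → [0,2,6,7,8,9]=6  [2,5,6,7,8,9]=15  [4,5,6,7,8,9]=10
  size 7 → [0,2,5,6,7,8,9]=21  [2,4,5,6,7,8,9]=25  [3,4,5,6,7,8,9]=10
  size 8 → [0,2,4,5,6,7,8,9]=46  [1,3,4,5,6,7,8,9]=10  [2,3,4,5,6,7,8,9]=35
  first=0(c) contributes 45
  first=1(x) contributes 81
|[w]| = 126

126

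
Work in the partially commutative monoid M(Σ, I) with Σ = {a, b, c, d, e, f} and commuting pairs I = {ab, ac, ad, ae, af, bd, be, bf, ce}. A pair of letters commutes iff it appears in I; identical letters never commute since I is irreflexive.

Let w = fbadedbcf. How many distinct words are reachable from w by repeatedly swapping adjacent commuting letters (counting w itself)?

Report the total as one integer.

135

drop 0:f onto floor
drop 1:b onto floor
drop 2:a onto floor
drop 3:d onto {0:f}
drop 4:e onto {3:d}
drop 5:d onto {4:e}
drop 6:b onto {1:b}
drop 7:c onto {5:d, 6:b}
drop 8:f onto {7:c}
ground layer = {0:f, 1:b, 2:a}
drop-orders for the pieces not yet dropped (sum over which currently-grounded one goes next):
  1 to go: {2} 1  {8} 1
  2 to go: {2,8} 2  {7,8} 1
  3 to go: {2,7,8} 3  {5,7,8} 1  {6,7,8} 1
  4 to go: {1,6,7,8} 1  {2,5,7,8} 4  {2,6,7,8} 4  {4,5,7,8} 1  {5,6,7,8} 2
  5 to go: {1,2,6,7,8} 5  {1,5,6,7,8} 3  {2,4,5,7,8} 5  {2,5,6,7,8} 10  {3,4,5,7,8} 1  {4,5,6,7,8} 3
  6 to go: {0,3,4,5,7,8} 1  {1,2,5,6,7,8} 18  {1,4,5,6,7,8} 6  {2,3,4,5,7,8} 6  {2,4,5,6,7,8} 18  {3,4,5,6,7,8} 4
  7 to go: {0,2,3,4,5,7,8} 7  {0,3,4,5,6,7,8} 5  {1,2,4,5,6,7,8} 42  {1,3,4,5,6,7,8} 10  {2,3,4,5,6,7,8} 28
  if 0:f drops first: 80 orders
  if 1:b drops first: 40 orders
  if 2:a drops first: 15 orders
heap linearizations: 135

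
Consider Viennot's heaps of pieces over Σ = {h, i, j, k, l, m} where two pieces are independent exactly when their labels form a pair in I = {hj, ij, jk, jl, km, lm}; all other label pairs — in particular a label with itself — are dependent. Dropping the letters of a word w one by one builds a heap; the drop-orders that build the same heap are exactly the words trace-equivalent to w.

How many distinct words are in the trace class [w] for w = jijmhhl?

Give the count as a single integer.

drop 0:j onto floor
drop 1:i onto floor
drop 2:j onto {0:j}
drop 3:m onto {1:i, 2:j}
drop 4:h onto {3:m}
drop 5:h onto {4:h}
drop 6:l onto {5:h}
ground layer = {0:j, 1:i}
drop-orders for the pieces not yet dropped (sum over which currently-grounded one goes next):
  1 to go: {6} 1
  2 to go: {5,6} 1
  3 to go: {4,5,6} 1
  4 to go: {3,4,5,6} 1
  5 to go: {1,3,4,5,6} 1  {2,3,4,5,6} 1
  if 0:j drops first: 2 orders
  if 1:i drops first: 1 orders
heap linearizations: 3

3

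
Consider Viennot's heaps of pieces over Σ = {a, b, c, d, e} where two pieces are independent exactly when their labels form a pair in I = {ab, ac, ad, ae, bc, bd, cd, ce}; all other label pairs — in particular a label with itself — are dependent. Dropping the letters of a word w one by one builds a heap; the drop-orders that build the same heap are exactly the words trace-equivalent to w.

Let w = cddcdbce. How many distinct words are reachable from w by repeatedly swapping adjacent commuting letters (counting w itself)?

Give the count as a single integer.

0(c) covers ∅
1(d) covers ∅
2(d) covers 1:d
3(c) covers 0:c
4(d) covers 2:d
5(b) covers ∅
6(c) covers 3:c
7(e) covers 4:d, 5:b
floor of heap: 0:c, 1:d, 5:b
completions by unplaced set U, small U first (add the entries for U minus each lowest piece of U):
  |U|=1: {6}:1  {7}:1
  |U|=2: {3,6}:1  {4,7}:1  {5,7}:1  {6,7}:2
  |U|=3: {0,3,6}:1  {2,4,7}:1  {3,6,7}:3  {4,5,7}:2  {4,6,7}:3  {5,6,7}:3
  |U|=4: {0,3,6,7}:4  {1,2,4,7}:1  {2,4,5,7}:3  {2,4,6,7}:4  {3,4,6,7}:6  {3,5,6,7}:6  {4,5,6,7}:8
  |U|=5: {0,3,4,6,7}:10  {0,3,5,6,7}:10  {1,2,4,5,7}:4  {1,2,4,6,7}:5  {2,3,4,6,7}:10  {2,4,5,6,7}:15  {3,4,5,6,7}:20
  |U|=6: {0,2,3,4,6,7}:20  {0,3,4,5,6,7}:40  {1,2,3,4,6,7}:15  {1,2,4,5,6,7}:24  {2,3,4,5,6,7}:45
  start at 0(c): 84
  start at 1(d): 105
  start at 5(b): 35
sum over floor = 224

224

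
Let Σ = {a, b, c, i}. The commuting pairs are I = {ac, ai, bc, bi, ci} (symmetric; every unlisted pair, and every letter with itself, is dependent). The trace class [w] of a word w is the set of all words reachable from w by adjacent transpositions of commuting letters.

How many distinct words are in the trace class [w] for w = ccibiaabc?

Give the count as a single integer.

1260

drop 0:c onto floor
drop 1:c onto {0:c}
drop 2:i onto floor
drop 3:b onto floor
drop 4:i onto {2:i}
drop 5:a onto {3:b}
drop 6:a onto {5:a}
drop 7:b onto {6:a}
drop 8:c onto {1:c}
ground layer = {0:c, 2:i, 3:b}
drop-orders for the pieces not yet dropped (sum over which currently-grounded one goes next):
  1 to go: {4} 1  {7} 1  {8} 1
  2 to go: {1,8} 1  {2,4} 1  {4,7} 2  {4,8} 2  {6,7} 1  {7,8} 2
  3 to go: {0,1,8} 1  {1,4,8} 3  {1,7,8} 3  {2,4,7} 3  {2,4,8} 3  {4,6,7} 3  {4,7,8} 6  {5,6,7} 1  {6,7,8} 3
  4 to go: {0,1,4,8} 4  {0,1,7,8} 4  {1,2,4,8} 6  {1,4,7,8} 12  {1,6,7,8} 6  {2,4,6,7} 6  {2,4,7,8} 12  {3,5,6,7} 1  {4,5,6,7} 4  {4,6,7,8} 12  {5,6,7,8} 4
  5 to go: {0,1,2,4,8} 10  {0,1,4,7,8} 20  {0,1,6,7,8} 10  {1,2,4,7,8} 30  {1,4,6,7,8} 30  {1,5,6,7,8} 10  {2,4,5,6,7} 10  {2,4,6,7,8} 30  {3,4,5,6,7} 5  {3,5,6,7,8} 5  {4,5,6,7,8} 20
  6 to go: {0,1,2,4,7,8} 60  {0,1,4,6,7,8} 60  {0,1,5,6,7,8} 20  {1,2,4,6,7,8} 90  {1,3,5,6,7,8} 15  {1,4,5,6,7,8} 60  {2,3,4,5,6,7} 15  {2,4,5,6,7,8} 60  {3,4,5,6,7,8} 30
  7 to go: {0,1,2,4,6,7,8} 210  {0,1,3,5,6,7,8} 35  {0,1,4,5,6,7,8} 140  {1,2,4,5,6,7,8} 210  {1,3,4,5,6,7,8} 105  {2,3,4,5,6,7,8} 105
  if 0:c drops first: 420 orders
  if 2:i drops first: 280 orders
  if 3:b drops first: 560 orders
heap linearizations: 1260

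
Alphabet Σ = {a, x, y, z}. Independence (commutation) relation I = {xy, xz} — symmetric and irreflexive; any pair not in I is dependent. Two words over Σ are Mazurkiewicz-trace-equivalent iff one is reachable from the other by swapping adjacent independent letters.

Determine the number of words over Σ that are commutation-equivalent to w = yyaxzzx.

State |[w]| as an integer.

6

drop 0:y onto floor
drop 1:y onto {0:y}
drop 2:a onto {1:y}
drop 3:x onto {2:a}
drop 4:z onto {2:a}
drop 5:z onto {4:z}
drop 6:x onto {3:x}
ground layer = {0:y}
drop-orders for the pieces not yet dropped (sum over which currently-grounded one goes next):
  1 to go: {5} 1  {6} 1
  2 to go: {3,6} 1  {4,5} 1  {5,6} 2
  3 to go: {3,5,6} 3  {4,5,6} 3
  4 to go: {3,4,5,6} 6
  5 to go: {2,3,4,5,6} 6
  if 0:y drops first: 6 orders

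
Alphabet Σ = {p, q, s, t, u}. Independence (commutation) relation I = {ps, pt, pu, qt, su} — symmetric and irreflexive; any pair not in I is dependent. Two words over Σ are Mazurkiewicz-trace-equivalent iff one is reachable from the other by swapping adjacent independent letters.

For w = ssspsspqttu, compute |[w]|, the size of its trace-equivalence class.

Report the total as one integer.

piece 0:s — minimal
piece 1:s rests on {0:s}
piece 2:s rests on {1:s}
piece 3:p — minimal
piece 4:s rests on {2:s}
piece 5:s rests on {4:s}
piece 6:p rests on {3:p}
piece 7:q rests on {5:s, 6:p}
piece 8:t rests on {5:s}
piece 9:t rests on {8:t}
piece 10:u rests on {7:q, 9:t}
minimal pieces: {0:s, 3:p}
ways to finish when only these pieces remain (= sum over removing one remaining piece with nothing left below it):
  1 left: {10}→1
  2 left: {7,10}→1  {9,10}→1
  3 left: {6,7,10}→1  {7,9,10}→2  {8,9,10}→1
  4 left: {3,6,7,10}→1  {6,7,9,10}→3  {7,8,9,10}→3
  5 left: {3,6,7,9,10}→4  {5,7,8,9,10}→3  {6,7,8,9,10}→6
  6 left: {3,6,7,8,9,10}→10  {4,5,7,8,9,10}→3  {5,6,7,8,9,10}→9
  7 left: {2,4,5,7,8,9,10}→3  {3,5,6,7,8,9,10}→19  {4,5,6,7,8,9,10}→12
  8 left: {1,2,4,5,7,8,9,10}→3  {2,4,5,6,7,8,9,10}→15  {3,4,5,6,7,8,9,10}→31
  9 left: {0,1,2,4,5,7,8,9,10}→3  {1,2,4,5,6,7,8,9,10}→18  {2,3,4,5,6,7,8,9,10}→46
  placing 0:s first → 64 extensions
  placing 3:p first → 21 extensions
total linear extensions = 85

85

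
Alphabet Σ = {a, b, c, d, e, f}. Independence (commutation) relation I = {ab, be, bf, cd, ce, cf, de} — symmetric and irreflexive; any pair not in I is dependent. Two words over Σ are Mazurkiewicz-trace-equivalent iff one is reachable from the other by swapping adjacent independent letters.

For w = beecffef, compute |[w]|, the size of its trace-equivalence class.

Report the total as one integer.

28

piece 0:b — minimal
piece 1:e — minimal
piece 2:e rests on {1:e}
piece 3:c rests on {0:b}
piece 4:f rests on {2:e}
piece 5:f rests on {4:f}
piece 6:e rests on {5:f}
piece 7:f rests on {6:e}
minimal pieces: {0:b, 1:e}
ways to finish when only these pieces remain (= sum over removing one remaining piece with nothing left below it):
  1 left: {3}→1  {7}→1
  2 left: {0,3}→1  {3,7}→2  {6,7}→1
  3 left: {0,3,7}→3  {3,6,7}→3  {5,6,7}→1
  4 left: {0,3,6,7}→6  {3,5,6,7}→4  {4,5,6,7}→1
  5 left: {0,3,5,6,7}→10  {2,4,5,6,7}→1  {3,4,5,6,7}→5
  6 left: {0,3,4,5,6,7}→15  {1,2,4,5,6,7}→1  {2,3,4,5,6,7}→6
  placing 0:b first → 7 extensions
  placing 1:e first → 21 extensions
total linear extensions = 28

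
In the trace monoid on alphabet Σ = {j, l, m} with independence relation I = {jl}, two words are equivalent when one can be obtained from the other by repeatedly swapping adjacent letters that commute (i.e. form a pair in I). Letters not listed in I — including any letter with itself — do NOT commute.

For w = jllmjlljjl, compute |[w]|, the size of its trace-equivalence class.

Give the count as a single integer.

#0=j has no predecessor
#1=l has no predecessor
#2=l depends on [1:l]
#3=m depends on [0:j, 2:l]
#4=j depends on [3:m]
#5=l depends on [3:m]
#6=l depends on [5:l]
#7=j depends on [4:j]
#8=j depends on [7:j]
#9=l depends on [6:l]
sources: [0:j, 1:l]
N(rest) = Σ N(rest − s) over sources s of rest; N(one piece) = 1:
  size 1 → [8]=1  [9]=1
  size 2 → [6,9]=1  [7,8]=1  [8,9]=2
  size 3 → [4,7,8]=1  [5,6,9]=1  [6,8,9]=3  [7,8,9]=3
  size 4 → [4,7,8,9]=4  [5,6,8,9]=4  [6,7,8,9]=6
  size 5 → [4,6,7,8,9]=10  [5,6,7,8,9]=10
  size 6 → [4,5,6,7,8,9]=20
  size 7 → [3,4,5,6,7,8,9]=20
  size 8 → [0,3,4,5,6,7,8,9]=20  [2,3,4,5,6,7,8,9]=20
  first=0(j) contributes 20
  first=1(l) contributes 40
|[w]| = 60

60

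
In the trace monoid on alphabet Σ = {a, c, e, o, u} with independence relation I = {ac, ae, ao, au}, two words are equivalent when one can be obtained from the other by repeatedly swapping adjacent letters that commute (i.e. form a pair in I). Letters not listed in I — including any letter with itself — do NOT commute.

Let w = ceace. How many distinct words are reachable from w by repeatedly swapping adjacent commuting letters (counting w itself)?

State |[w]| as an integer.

5

0(c) covers ∅
1(e) covers 0:c
2(a) covers ∅
3(c) covers 1:e
4(e) covers 3:c
floor of heap: 0:c, 2:a
completions by unplaced set U, small U first (add the entries for U minus each lowest piece of U):
  |U|=1: {2}:1  {4}:1
  |U|=2: {2,4}:2  {3,4}:1
  |U|=3: {1,3,4}:1  {2,3,4}:3
  start at 0(c): 4
  start at 2(a): 1
sum over floor = 5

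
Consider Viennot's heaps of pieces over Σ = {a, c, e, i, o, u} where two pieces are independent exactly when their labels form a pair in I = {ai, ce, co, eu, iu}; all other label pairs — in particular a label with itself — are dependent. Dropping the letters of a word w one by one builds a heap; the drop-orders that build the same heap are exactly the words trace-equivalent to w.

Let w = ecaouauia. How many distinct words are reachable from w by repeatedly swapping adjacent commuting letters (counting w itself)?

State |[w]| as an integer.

10

piece 0:e — minimal
piece 1:c — minimal
piece 2:a rests on {0:e, 1:c}
piece 3:o rests on {2:a}
piece 4:u rests on {3:o}
piece 5:a rests on {4:u}
piece 6:u rests on {5:a}
piece 7:i rests on {3:o}
piece 8:a rests on {6:u}
minimal pieces: {0:e, 1:c}
ways to finish when only these pieces remain (= sum over removing one remaining piece with nothing left below it):
  1 left: {7}→1  {8}→1
  2 left: {6,8}→1  {7,8}→2
  3 left: {5,6,8}→1  {6,7,8}→3
  4 left: {4,5,6,8}→1  {5,6,7,8}→4
  5 left: {4,5,6,7,8}→5
  6 left: {3,4,5,6,7,8}→5
  7 left: {2,3,4,5,6,7,8}→5
  placing 0:e first → 5 extensions
  placing 1:c first → 5 extensions
total linear extensions = 10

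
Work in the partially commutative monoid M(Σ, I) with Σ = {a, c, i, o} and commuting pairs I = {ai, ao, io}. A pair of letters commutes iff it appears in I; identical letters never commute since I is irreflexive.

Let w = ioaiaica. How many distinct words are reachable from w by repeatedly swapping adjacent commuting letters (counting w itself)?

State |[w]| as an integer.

#0=i has no predecessor
#1=o has no predecessor
#2=a has no predecessor
#3=i depends on [0:i]
#4=a depends on [2:a]
#5=i depends on [3:i]
#6=c depends on [1:o, 4:a, 5:i]
#7=a depends on [6:c]
sources: [0:i, 1:o, 2:a]
N(rest) = Σ N(rest − s) over sources s of rest; N(one piece) = 1:
  size 1 → [7]=1
  size 2 → [6,7]=1
  size 3 → [1,6,7]=1  [4,6,7]=1  [5,6,7]=1
  size 4 → [1,4,6,7]=2  [1,5,6,7]=2  [2,4,6,7]=1  [3,5,6,7]=1  [4,5,6,7]=2
  size 5 → [0,3,5,6,7]=1  [1,2,4,6,7]=3  [1,3,5,6,7]=3  [1,4,5,6,7]=6  [2,4,5,6,7]=3  [3,4,5,6,7]=3
  size 6 → [0,1,3,5,6,7]=4  [0,3,4,5,6,7]=4  [1,2,4,5,6,7]=12  [1,3,4,5,6,7]=12  [2,3,4,5,6,7]=6
  first=0(i) contributes 30
  first=1(o) contributes 10
  first=2(a) contributes 20
|[w]| = 60

60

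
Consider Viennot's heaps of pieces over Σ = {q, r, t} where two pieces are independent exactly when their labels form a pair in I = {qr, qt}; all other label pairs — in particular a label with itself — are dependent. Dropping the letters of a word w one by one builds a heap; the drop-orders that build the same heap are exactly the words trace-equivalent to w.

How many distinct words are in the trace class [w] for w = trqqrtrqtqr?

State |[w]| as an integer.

330

drop 0:t onto floor
drop 1:r onto {0:t}
drop 2:q onto floor
drop 3:q onto {2:q}
drop 4:r onto {1:r}
drop 5:t onto {4:r}
drop 6:r onto {5:t}
drop 7:q onto {3:q}
drop 8:t onto {6:r}
drop 9:q onto {7:q}
drop 10:r onto {8:t}
ground layer = {0:t, 2:q}
drop-orders for the pieces not yet dropped (sum over which currently-grounded one goes next):
  1 to go: {9} 1  {10} 1
  2 to go: {7,9} 1  {8,10} 1  {9,10} 2
  3 to go: {3,7,9} 1  {6,8,10} 1  {7,9,10} 3  {8,9,10} 3
  4 to go: {2,3,7,9} 1  {3,7,9,10} 4  {5,6,8,10} 1  {6,8,9,10} 4  {7,8,9,10} 6
  5 to go: {2,3,7,9,10} 5  {3,7,8,9,10} 10  {4,5,6,8,10} 1  {5,6,8,9,10} 5  {6,7,8,9,10} 10
  6 to go: {1,4,5,6,8,10} 1  {2,3,7,8,9,10} 15  {3,6,7,8,9,10} 20  {4,5,6,8,9,10} 6  {5,6,7,8,9,10} 15
  7 to go: {0,1,4,5,6,8,10} 1  {1,4,5,6,8,9,10} 7  {2,3,6,7,8,9,10} 35  {3,5,6,7,8,9,10} 35  {4,5,6,7,8,9,10} 21
  8 to go: {0,1,4,5,6,8,9,10} 8  {1,4,5,6,7,8,9,10} 28  {2,3,5,6,7,8,9,10} 70  {3,4,5,6,7,8,9,10} 56
  9 to go: {0,1,4,5,6,7,8,9,10} 36  {1,3,4,5,6,7,8,9,10} 84  {2,3,4,5,6,7,8,9,10} 126
  if 0:t drops first: 210 orders
  if 2:q drops first: 120 orders
heap linearizations: 330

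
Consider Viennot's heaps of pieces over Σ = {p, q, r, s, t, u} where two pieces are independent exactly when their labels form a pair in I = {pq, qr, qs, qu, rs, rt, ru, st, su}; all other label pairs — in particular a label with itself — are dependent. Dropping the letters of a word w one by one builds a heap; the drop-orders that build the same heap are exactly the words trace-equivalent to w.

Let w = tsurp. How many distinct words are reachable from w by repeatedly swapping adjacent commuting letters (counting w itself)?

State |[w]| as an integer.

12

drop 0:t onto floor
drop 1:s onto floor
drop 2:u onto {0:t}
drop 3:r onto floor
drop 4:p onto {1:s, 2:u, 3:r}
ground layer = {0:t, 1:s, 3:r}
drop-orders for the pieces not yet dropped (sum over which currently-grounded one goes next):
  1 to go: {4} 1
  2 to go: {1,4} 1  {2,4} 1  {3,4} 1
  3 to go: {0,2,4} 1  {1,2,4} 2  {1,3,4} 2  {2,3,4} 2
  if 0:t drops first: 6 orders
  if 1:s drops first: 3 orders
  if 3:r drops first: 3 orders
heap linearizations: 12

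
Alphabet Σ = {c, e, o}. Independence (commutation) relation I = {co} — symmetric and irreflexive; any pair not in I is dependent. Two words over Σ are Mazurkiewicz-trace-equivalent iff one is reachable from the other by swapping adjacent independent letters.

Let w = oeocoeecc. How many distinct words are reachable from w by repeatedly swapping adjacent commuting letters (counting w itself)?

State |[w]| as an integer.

#0=o has no predecessor
#1=e depends on [0:o]
#2=o depends on [1:e]
#3=c depends on [1:e]
#4=o depends on [2:o]
#5=e depends on [3:c, 4:o]
#6=e depends on [5:e]
#7=c depends on [6:e]
#8=c depends on [7:c]
sources: [0:o]
N(rest) = Σ N(rest − s) over sources s of rest; N(one piece) = 1:
  size 1 → [8]=1
  size 2 → [7,8]=1
  size 3 → [6,7,8]=1
  size 4 → [5,6,7,8]=1
  size 5 → [3,5,6,7,8]=1  [4,5,6,7,8]=1
  size 6 → [2,4,5,6,7,8]=1  [3,4,5,6,7,8]=2
  size 7 → [2,3,4,5,6,7,8]=3
  first=0(o) contributes 3

3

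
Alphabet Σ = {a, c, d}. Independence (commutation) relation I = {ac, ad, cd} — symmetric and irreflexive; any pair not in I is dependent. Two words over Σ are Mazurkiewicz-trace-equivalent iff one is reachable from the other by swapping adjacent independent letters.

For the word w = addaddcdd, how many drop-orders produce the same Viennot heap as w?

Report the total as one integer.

252

drop 0:a onto floor
drop 1:d onto floor
drop 2:d onto {1:d}
drop 3:a onto {0:a}
drop 4:d onto {2:d}
drop 5:d onto {4:d}
drop 6:c onto floor
drop 7:d onto {5:d}
drop 8:d onto {7:d}
ground layer = {0:a, 1:d, 6:c}
drop-orders for the pieces not yet dropped (sum over which currently-grounded one goes next):
  1 to go: {3} 1  {6} 1  {8} 1
  2 to go: {0,3} 1  {3,6} 2  {3,8} 2  {6,8} 2  {7,8} 1
  3 to go: {0,3,6} 3  {0,3,8} 3  {3,6,8} 6  {3,7,8} 3  {5,7,8} 1  {6,7,8} 3
  4 to go: {0,3,6,8} 12  {0,3,7,8} 6  {3,5,7,8} 4  {3,6,7,8} 12  {4,5,7,8} 1  {5,6,7,8} 4
  5 to go: {0,3,5,7,8} 10  {0,3,6,7,8} 30  {2,4,5,7,8} 1  {3,4,5,7,8} 5  {3,5,6,7,8} 20  {4,5,6,7,8} 5
  6 to go: {0,3,4,5,7,8} 15  {0,3,5,6,7,8} 60  {1,2,4,5,7,8} 1  {2,3,4,5,7,8} 6  {2,4,5,6,7,8} 6  {3,4,5,6,7,8} 30
  7 to go: {0,2,3,4,5,7,8} 21  {0,3,4,5,6,7,8} 105  {1,2,3,4,5,7,8} 7  {1,2,4,5,6,7,8} 7  {2,3,4,5,6,7,8} 42
  if 0:a drops first: 56 orders
  if 1:d drops first: 168 orders
  if 6:c drops first: 28 orders
heap linearizations: 252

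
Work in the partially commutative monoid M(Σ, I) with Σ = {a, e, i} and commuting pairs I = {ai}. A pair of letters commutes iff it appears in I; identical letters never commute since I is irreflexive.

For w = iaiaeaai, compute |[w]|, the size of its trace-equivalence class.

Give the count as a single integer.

18

#0=i has no predecessor
#1=a has no predecessor
#2=i depends on [0:i]
#3=a depends on [1:a]
#4=e depends on [2:i, 3:a]
#5=a depends on [4:e]
#6=a depends on [5:a]
#7=i depends on [4:e]
sources: [0:i, 1:a]
N(rest) = Σ N(rest − s) over sources s of rest; N(one piece) = 1:
  size 1 → [6]=1  [7]=1
  size 2 → [5,6]=1  [6,7]=2
  size 3 → [5,6,7]=3
  size 4 → [4,5,6,7]=3
  size 5 → [2,4,5,6,7]=3  [3,4,5,6,7]=3
  size 6 → [0,2,4,5,6,7]=3  [1,3,4,5,6,7]=3  [2,3,4,5,6,7]=6
  first=0(i) contributes 9
  first=1(a) contributes 9
|[w]| = 18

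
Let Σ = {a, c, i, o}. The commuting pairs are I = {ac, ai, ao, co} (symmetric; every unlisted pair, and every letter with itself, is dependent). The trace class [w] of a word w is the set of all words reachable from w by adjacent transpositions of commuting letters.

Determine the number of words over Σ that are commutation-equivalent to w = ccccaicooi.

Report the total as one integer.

piece 0:c — minimal
piece 1:c rests on {0:c}
piece 2:c rests on {1:c}
piece 3:c rests on {2:c}
piece 4:a — minimal
piece 5:i rests on {3:c}
piece 6:c rests on {5:i}
piece 7:o rests on {5:i}
piece 8:o rests on {7:o}
piece 9:i rests on {6:c, 8:o}
minimal pieces: {0:c, 4:a}
ways to finish when only these pieces remain (= sum over removing one remaining piece with nothing left below it):
  1 left: {4}→1  {9}→1
  2 left: {4,9}→2  {6,9}→1  {8,9}→1
  3 left: {4,6,9}→3  {4,8,9}→3  {6,8,9}→2  {7,8,9}→1
  4 left: {4,6,8,9}→8  {4,7,8,9}→4  {6,7,8,9}→3
  5 left: {4,6,7,8,9}→15  {5,6,7,8,9}→3
  6 left: {3,5,6,7,8,9}→3  {4,5,6,7,8,9}→18
  7 left: {2,3,5,6,7,8,9}→3  {3,4,5,6,7,8,9}→21
  8 left: {1,2,3,5,6,7,8,9}→3  {2,3,4,5,6,7,8,9}→24
  placing 0:c first → 27 extensions
  placing 4:a first → 3 extensions
total linear extensions = 30

30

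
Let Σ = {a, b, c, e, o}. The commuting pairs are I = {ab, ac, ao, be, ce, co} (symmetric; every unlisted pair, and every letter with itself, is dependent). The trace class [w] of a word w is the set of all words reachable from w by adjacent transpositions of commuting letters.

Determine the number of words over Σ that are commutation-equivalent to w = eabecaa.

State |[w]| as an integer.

21

#0=e has no predecessor
#1=a depends on [0:e]
#2=b has no predecessor
#3=e depends on [1:a]
#4=c depends on [2:b]
#5=a depends on [3:e]
#6=a depends on [5:a]
sources: [0:e, 2:b]
N(rest) = Σ N(rest − s) over sources s of rest; N(one piece) = 1:
  size 1 → [4]=1  [6]=1
  size 2 → [2,4]=1  [4,6]=2  [5,6]=1
  size 3 → [2,4,6]=3  [3,5,6]=1  [4,5,6]=3
  size 4 → [1,3,5,6]=1  [2,4,5,6]=6  [3,4,5,6]=4
  size 5 → [0,1,3,5,6]=1  [1,3,4,5,6]=5  [2,3,4,5,6]=10
  first=0(e) contributes 15
  first=2(b) contributes 6
|[w]| = 21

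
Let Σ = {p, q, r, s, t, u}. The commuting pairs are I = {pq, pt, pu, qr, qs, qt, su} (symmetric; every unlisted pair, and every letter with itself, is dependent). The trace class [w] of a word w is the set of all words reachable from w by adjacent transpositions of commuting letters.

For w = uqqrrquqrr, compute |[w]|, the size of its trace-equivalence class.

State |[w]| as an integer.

30

piece 0:u — minimal
piece 1:q rests on {0:u}
piece 2:q rests on {1:q}
piece 3:r rests on {0:u}
piece 4:r rests on {3:r}
piece 5:q rests on {2:q}
piece 6:u rests on {4:r, 5:q}
piece 7:q rests on {6:u}
piece 8:r rests on {6:u}
piece 9:r rests on {8:r}
minimal pieces: {0:u}
ways to finish when only these pieces remain (= sum over removing one remaining piece with nothing left below it):
  1 left: {7}→1  {9}→1
  2 left: {7,9}→2  {8,9}→1
  3 left: {7,8,9}→3
  4 left: {6,7,8,9}→3
  5 left: {4,6,7,8,9}→3  {5,6,7,8,9}→3
  6 left: {2,5,6,7,8,9}→3  {3,4,6,7,8,9}→3  {4,5,6,7,8,9}→6
  7 left: {1,2,5,6,7,8,9}→3  {2,4,5,6,7,8,9}→9  {3,4,5,6,7,8,9}→9
  8 left: {1,2,4,5,6,7,8,9}→12  {2,3,4,5,6,7,8,9}→18
  placing 0:u first → 30 extensions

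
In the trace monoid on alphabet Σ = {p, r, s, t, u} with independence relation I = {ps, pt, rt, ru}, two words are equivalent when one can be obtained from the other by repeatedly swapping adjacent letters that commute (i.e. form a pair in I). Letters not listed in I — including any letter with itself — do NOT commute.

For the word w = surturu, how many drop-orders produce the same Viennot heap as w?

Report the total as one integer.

0(s) covers ∅
1(u) covers 0:s
2(r) covers 0:s
3(t) covers 1:u
4(u) covers 3:t
5(r) covers 2:r
6(u) covers 4:u
floor of heap: 0:s
completions by unplaced set U, small U first (add the entries for U minus each lowest piece of U):
  |U|=1: {5}:1  {6}:1
  |U|=2: {2,5}:1  {4,6}:1  {5,6}:2
  |U|=3: {2,5,6}:3  {3,4,6}:1  {4,5,6}:3
  |U|=4: {1,3,4,6}:1  {2,4,5,6}:6  {3,4,5,6}:4
  |U|=5: {1,3,4,5,6}:5  {2,3,4,5,6}:10
  start at 0(s): 15

15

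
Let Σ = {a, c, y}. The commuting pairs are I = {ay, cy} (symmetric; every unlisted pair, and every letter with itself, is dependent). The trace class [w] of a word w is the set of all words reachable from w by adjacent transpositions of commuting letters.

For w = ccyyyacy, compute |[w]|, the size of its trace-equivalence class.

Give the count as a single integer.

drop 0:c onto floor
drop 1:c onto {0:c}
drop 2:y onto floor
drop 3:y onto {2:y}
drop 4:y onto {3:y}
drop 5:a onto {1:c}
drop 6:c onto {5:a}
drop 7:y onto {4:y}
ground layer = {0:c, 2:y}
drop-orders for the pieces not yet dropped (sum over which currently-grounded one goes next):
  1 to go: {6} 1  {7} 1
  2 to go: {4,7} 1  {5,6} 1  {6,7} 2
  3 to go: {1,5,6} 1  {3,4,7} 1  {4,6,7} 3  {5,6,7} 3
  4 to go: {0,1,5,6} 1  {1,5,6,7} 4  {2,3,4,7} 1  {3,4,6,7} 4  {4,5,6,7} 6
  5 to go: {0,1,5,6,7} 5  {1,4,5,6,7} 10  {2,3,4,6,7} 5  {3,4,5,6,7} 10
  6 to go: {0,1,4,5,6,7} 15  {1,3,4,5,6,7} 20  {2,3,4,5,6,7} 15
  if 0:c drops first: 35 orders
  if 2:y drops first: 35 orders
heap linearizations: 70

70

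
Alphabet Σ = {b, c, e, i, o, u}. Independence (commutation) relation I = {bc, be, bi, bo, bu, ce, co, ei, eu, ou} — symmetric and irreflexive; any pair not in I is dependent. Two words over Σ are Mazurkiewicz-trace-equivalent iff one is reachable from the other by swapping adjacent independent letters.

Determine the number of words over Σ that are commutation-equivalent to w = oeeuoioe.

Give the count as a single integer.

#0=o has no predecessor
#1=e depends on [0:o]
#2=e depends on [1:e]
#3=u has no predecessor
#4=o depends on [2:e]
#5=i depends on [3:u, 4:o]
#6=o depends on [5:i]
#7=e depends on [6:o]
sources: [0:o, 3:u]
N(rest) = Σ N(rest − s) over sources s of rest; N(one piece) = 1:
  size 1 → [7]=1
  size 2 → [6,7]=1
  size 3 → [5,6,7]=1
  size 4 → [3,5,6,7]=1  [4,5,6,7]=1
  size 5 → [2,4,5,6,7]=1  [3,4,5,6,7]=2
  size 6 → [1,2,4,5,6,7]=1  [2,3,4,5,6,7]=3
  first=0(o) contributes 4
  first=3(u) contributes 1
|[w]| = 5

5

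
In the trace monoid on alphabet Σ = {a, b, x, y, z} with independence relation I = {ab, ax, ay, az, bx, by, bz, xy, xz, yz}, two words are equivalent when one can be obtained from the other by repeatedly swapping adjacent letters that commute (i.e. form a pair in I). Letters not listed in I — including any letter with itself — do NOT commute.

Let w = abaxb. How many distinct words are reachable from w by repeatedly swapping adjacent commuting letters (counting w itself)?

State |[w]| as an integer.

drop 0:a onto floor
drop 1:b onto floor
drop 2:a onto {0:a}
drop 3:x onto floor
drop 4:b onto {1:b}
ground layer = {0:a, 1:b, 3:x}
drop-orders for the pieces not yet dropped (sum over which currently-grounded one goes next):
  1 to go: {2} 1  {3} 1  {4} 1
  2 to go: {0,2} 1  {1,4} 1  {2,3} 2  {2,4} 2  {3,4} 2
  3 to go: {0,2,3} 3  {0,2,4} 3  {1,2,4} 3  {1,3,4} 3  {2,3,4} 6
  if 0:a drops first: 12 orders
  if 1:b drops first: 12 orders
  if 3:x drops first: 6 orders
heap linearizations: 30

30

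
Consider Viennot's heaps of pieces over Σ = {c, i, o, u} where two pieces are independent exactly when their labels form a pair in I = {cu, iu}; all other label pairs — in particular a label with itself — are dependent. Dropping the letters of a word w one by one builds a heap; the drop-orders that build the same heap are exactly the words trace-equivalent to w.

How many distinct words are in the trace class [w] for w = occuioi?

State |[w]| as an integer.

drop 0:o onto floor
drop 1:c onto {0:o}
drop 2:c onto {1:c}
drop 3:u onto {0:o}
drop 4:i onto {2:c}
drop 5:o onto {3:u, 4:i}
drop 6:i onto {5:o}
ground layer = {0:o}
drop-orders for the pieces not yet dropped (sum over which currently-grounded one goes next):
  1 to go: {6} 1
  2 to go: {5,6} 1
  3 to go: {3,5,6} 1  {4,5,6} 1
  4 to go: {2,4,5,6} 1  {3,4,5,6} 2
  5 to go: {1,2,4,5,6} 1  {2,3,4,5,6} 3
  if 0:o drops first: 4 orders

4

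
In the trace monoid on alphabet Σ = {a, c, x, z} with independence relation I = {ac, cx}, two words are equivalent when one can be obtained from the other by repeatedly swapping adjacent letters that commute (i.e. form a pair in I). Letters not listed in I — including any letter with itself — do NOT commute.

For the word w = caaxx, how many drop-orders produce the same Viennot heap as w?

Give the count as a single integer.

5

0(c) covers ∅
1(a) covers ∅
2(a) covers 1:a
3(x) covers 2:a
4(x) covers 3:x
floor of heap: 0:c, 1:a
completions by unplaced set U, small U first (add the entries for U minus each lowest piece of U):
  |U|=1: {0}:1  {4}:1
  |U|=2: {0,4}:2  {3,4}:1
  |U|=3: {0,3,4}:3  {2,3,4}:1
  start at 0(c): 1
  start at 1(a): 4
sum over floor = 5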